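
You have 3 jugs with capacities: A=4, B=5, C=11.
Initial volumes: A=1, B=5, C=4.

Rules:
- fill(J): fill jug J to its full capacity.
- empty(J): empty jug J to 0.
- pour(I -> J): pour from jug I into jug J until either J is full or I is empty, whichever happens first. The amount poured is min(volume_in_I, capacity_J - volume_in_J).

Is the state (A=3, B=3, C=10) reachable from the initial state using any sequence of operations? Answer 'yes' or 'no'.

BFS explored all 240 reachable states.
Reachable set includes: (0,0,0), (0,0,1), (0,0,2), (0,0,3), (0,0,4), (0,0,5), (0,0,6), (0,0,7), (0,0,8), (0,0,9), (0,0,10), (0,0,11) ...
Target (A=3, B=3, C=10) not in reachable set → no.

Answer: no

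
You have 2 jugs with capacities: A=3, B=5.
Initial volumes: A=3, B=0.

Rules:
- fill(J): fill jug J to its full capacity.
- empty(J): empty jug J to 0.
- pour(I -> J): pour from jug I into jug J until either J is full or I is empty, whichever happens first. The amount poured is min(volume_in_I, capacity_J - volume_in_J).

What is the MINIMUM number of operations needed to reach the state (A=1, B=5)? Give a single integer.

Answer: 3

Derivation:
BFS from (A=3, B=0). One shortest path:
  1. pour(A -> B) -> (A=0 B=3)
  2. fill(A) -> (A=3 B=3)
  3. pour(A -> B) -> (A=1 B=5)
Reached target in 3 moves.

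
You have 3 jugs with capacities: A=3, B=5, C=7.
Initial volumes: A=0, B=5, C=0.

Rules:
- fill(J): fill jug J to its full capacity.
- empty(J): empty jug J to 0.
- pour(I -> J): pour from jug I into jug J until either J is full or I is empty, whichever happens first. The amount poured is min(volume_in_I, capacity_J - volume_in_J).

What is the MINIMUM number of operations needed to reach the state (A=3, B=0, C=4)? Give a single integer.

Answer: 3

Derivation:
BFS from (A=0, B=5, C=0). One shortest path:
  1. empty(B) -> (A=0 B=0 C=0)
  2. fill(C) -> (A=0 B=0 C=7)
  3. pour(C -> A) -> (A=3 B=0 C=4)
Reached target in 3 moves.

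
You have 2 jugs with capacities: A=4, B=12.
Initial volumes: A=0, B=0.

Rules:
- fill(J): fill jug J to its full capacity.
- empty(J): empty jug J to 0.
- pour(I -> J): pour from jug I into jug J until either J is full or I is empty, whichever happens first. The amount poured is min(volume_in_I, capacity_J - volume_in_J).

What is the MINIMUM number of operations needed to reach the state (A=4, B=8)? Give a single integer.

BFS from (A=0, B=0). One shortest path:
  1. fill(B) -> (A=0 B=12)
  2. pour(B -> A) -> (A=4 B=8)
Reached target in 2 moves.

Answer: 2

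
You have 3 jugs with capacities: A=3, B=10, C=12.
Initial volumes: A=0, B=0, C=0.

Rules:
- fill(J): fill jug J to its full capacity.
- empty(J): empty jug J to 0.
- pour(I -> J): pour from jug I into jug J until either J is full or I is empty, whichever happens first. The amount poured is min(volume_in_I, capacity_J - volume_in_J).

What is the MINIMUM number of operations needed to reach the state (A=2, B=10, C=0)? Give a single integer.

Answer: 3

Derivation:
BFS from (A=0, B=0, C=0). One shortest path:
  1. fill(C) -> (A=0 B=0 C=12)
  2. pour(C -> B) -> (A=0 B=10 C=2)
  3. pour(C -> A) -> (A=2 B=10 C=0)
Reached target in 3 moves.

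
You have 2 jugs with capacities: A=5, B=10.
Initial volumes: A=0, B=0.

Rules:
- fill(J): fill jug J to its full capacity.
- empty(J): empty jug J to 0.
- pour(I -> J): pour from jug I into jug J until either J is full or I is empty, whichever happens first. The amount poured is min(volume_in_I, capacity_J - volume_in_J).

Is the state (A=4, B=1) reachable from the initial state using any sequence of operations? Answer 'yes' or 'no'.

Answer: no

Derivation:
BFS explored all 6 reachable states.
Reachable set includes: (0,0), (0,5), (0,10), (5,0), (5,5), (5,10)
Target (A=4, B=1) not in reachable set → no.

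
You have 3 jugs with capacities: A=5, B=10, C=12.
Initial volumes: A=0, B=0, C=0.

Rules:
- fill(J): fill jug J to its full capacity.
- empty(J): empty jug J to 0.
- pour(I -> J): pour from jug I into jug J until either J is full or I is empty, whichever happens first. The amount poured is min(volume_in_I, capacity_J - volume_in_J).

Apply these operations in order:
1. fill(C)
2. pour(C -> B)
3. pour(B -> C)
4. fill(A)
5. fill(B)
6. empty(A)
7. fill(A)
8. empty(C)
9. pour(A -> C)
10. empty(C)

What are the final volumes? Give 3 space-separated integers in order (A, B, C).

Answer: 0 10 0

Derivation:
Step 1: fill(C) -> (A=0 B=0 C=12)
Step 2: pour(C -> B) -> (A=0 B=10 C=2)
Step 3: pour(B -> C) -> (A=0 B=0 C=12)
Step 4: fill(A) -> (A=5 B=0 C=12)
Step 5: fill(B) -> (A=5 B=10 C=12)
Step 6: empty(A) -> (A=0 B=10 C=12)
Step 7: fill(A) -> (A=5 B=10 C=12)
Step 8: empty(C) -> (A=5 B=10 C=0)
Step 9: pour(A -> C) -> (A=0 B=10 C=5)
Step 10: empty(C) -> (A=0 B=10 C=0)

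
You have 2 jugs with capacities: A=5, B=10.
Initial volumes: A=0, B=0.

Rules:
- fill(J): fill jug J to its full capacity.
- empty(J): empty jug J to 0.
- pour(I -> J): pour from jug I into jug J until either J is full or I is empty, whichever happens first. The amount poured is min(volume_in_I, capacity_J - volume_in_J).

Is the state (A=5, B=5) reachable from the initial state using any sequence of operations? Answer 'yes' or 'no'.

Answer: yes

Derivation:
BFS from (A=0, B=0):
  1. fill(B) -> (A=0 B=10)
  2. pour(B -> A) -> (A=5 B=5)
Target reached → yes.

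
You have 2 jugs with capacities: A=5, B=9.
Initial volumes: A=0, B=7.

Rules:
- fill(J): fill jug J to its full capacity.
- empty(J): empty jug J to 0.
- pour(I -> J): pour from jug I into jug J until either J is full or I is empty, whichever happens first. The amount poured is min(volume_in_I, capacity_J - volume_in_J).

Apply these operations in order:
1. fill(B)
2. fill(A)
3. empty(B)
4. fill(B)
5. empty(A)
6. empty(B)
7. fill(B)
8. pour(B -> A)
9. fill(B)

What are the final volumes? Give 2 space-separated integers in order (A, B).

Step 1: fill(B) -> (A=0 B=9)
Step 2: fill(A) -> (A=5 B=9)
Step 3: empty(B) -> (A=5 B=0)
Step 4: fill(B) -> (A=5 B=9)
Step 5: empty(A) -> (A=0 B=9)
Step 6: empty(B) -> (A=0 B=0)
Step 7: fill(B) -> (A=0 B=9)
Step 8: pour(B -> A) -> (A=5 B=4)
Step 9: fill(B) -> (A=5 B=9)

Answer: 5 9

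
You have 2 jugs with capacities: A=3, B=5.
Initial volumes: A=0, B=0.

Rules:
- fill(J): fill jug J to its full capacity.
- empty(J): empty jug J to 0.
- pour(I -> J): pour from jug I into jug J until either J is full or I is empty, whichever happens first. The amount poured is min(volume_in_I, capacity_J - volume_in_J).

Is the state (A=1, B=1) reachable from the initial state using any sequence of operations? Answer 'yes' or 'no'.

Answer: no

Derivation:
BFS explored all 16 reachable states.
Reachable set includes: (0,0), (0,1), (0,2), (0,3), (0,4), (0,5), (1,0), (1,5), (2,0), (2,5), (3,0), (3,1) ...
Target (A=1, B=1) not in reachable set → no.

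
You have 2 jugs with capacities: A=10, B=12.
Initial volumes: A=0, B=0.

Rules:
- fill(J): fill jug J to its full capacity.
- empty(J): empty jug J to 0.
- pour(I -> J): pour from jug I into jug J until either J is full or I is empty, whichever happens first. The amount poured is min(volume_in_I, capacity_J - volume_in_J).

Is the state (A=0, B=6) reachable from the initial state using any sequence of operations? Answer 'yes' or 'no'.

Answer: yes

Derivation:
BFS from (A=0, B=0):
  1. fill(A) -> (A=10 B=0)
  2. pour(A -> B) -> (A=0 B=10)
  3. fill(A) -> (A=10 B=10)
  4. pour(A -> B) -> (A=8 B=12)
  5. empty(B) -> (A=8 B=0)
  6. pour(A -> B) -> (A=0 B=8)
  7. fill(A) -> (A=10 B=8)
  8. pour(A -> B) -> (A=6 B=12)
  9. empty(B) -> (A=6 B=0)
  10. pour(A -> B) -> (A=0 B=6)
Target reached → yes.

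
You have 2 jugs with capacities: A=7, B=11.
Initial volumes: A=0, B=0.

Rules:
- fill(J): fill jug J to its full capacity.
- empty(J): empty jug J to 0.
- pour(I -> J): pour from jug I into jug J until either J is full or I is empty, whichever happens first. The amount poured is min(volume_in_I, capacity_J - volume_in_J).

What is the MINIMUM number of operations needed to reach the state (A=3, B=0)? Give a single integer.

Answer: 5

Derivation:
BFS from (A=0, B=0). One shortest path:
  1. fill(A) -> (A=7 B=0)
  2. pour(A -> B) -> (A=0 B=7)
  3. fill(A) -> (A=7 B=7)
  4. pour(A -> B) -> (A=3 B=11)
  5. empty(B) -> (A=3 B=0)
Reached target in 5 moves.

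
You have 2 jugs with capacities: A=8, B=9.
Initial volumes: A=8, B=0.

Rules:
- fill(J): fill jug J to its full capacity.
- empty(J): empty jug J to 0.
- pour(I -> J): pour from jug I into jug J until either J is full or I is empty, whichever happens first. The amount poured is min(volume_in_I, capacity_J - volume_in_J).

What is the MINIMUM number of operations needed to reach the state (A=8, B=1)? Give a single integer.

Answer: 3

Derivation:
BFS from (A=8, B=0). One shortest path:
  1. empty(A) -> (A=0 B=0)
  2. fill(B) -> (A=0 B=9)
  3. pour(B -> A) -> (A=8 B=1)
Reached target in 3 moves.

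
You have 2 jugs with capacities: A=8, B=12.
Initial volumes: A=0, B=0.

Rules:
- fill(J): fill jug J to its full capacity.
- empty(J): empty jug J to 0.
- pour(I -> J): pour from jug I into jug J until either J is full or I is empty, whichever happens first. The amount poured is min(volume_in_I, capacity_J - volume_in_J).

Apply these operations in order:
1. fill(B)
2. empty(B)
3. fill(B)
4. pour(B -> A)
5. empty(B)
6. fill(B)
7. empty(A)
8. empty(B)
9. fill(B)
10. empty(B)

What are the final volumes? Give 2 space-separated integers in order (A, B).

Step 1: fill(B) -> (A=0 B=12)
Step 2: empty(B) -> (A=0 B=0)
Step 3: fill(B) -> (A=0 B=12)
Step 4: pour(B -> A) -> (A=8 B=4)
Step 5: empty(B) -> (A=8 B=0)
Step 6: fill(B) -> (A=8 B=12)
Step 7: empty(A) -> (A=0 B=12)
Step 8: empty(B) -> (A=0 B=0)
Step 9: fill(B) -> (A=0 B=12)
Step 10: empty(B) -> (A=0 B=0)

Answer: 0 0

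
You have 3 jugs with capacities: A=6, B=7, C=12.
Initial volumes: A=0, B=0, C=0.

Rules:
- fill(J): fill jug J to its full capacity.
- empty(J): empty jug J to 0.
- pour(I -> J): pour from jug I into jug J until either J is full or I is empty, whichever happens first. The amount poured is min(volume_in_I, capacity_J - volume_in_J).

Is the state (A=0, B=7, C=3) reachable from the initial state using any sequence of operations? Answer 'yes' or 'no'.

Answer: yes

Derivation:
BFS from (A=0, B=0, C=0):
  1. fill(C) -> (A=0 B=0 C=12)
  2. pour(C -> B) -> (A=0 B=7 C=5)
  3. empty(B) -> (A=0 B=0 C=5)
  4. pour(C -> B) -> (A=0 B=5 C=0)
  5. fill(C) -> (A=0 B=5 C=12)
  6. pour(C -> B) -> (A=0 B=7 C=10)
  7. empty(B) -> (A=0 B=0 C=10)
  8. pour(C -> B) -> (A=0 B=7 C=3)
Target reached → yes.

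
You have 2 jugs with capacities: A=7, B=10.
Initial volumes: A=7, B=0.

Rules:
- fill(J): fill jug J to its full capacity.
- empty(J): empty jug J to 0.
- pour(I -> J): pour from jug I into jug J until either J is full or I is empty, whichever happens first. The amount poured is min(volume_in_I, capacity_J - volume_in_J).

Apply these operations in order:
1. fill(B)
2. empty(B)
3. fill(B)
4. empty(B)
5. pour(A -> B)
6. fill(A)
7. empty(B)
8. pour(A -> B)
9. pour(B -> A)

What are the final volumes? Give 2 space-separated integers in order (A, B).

Step 1: fill(B) -> (A=7 B=10)
Step 2: empty(B) -> (A=7 B=0)
Step 3: fill(B) -> (A=7 B=10)
Step 4: empty(B) -> (A=7 B=0)
Step 5: pour(A -> B) -> (A=0 B=7)
Step 6: fill(A) -> (A=7 B=7)
Step 7: empty(B) -> (A=7 B=0)
Step 8: pour(A -> B) -> (A=0 B=7)
Step 9: pour(B -> A) -> (A=7 B=0)

Answer: 7 0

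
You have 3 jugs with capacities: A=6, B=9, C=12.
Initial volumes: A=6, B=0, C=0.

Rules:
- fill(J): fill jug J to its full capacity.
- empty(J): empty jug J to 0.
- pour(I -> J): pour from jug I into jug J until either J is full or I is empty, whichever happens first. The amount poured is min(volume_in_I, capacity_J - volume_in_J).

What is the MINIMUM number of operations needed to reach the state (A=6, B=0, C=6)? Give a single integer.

Answer: 2

Derivation:
BFS from (A=6, B=0, C=0). One shortest path:
  1. pour(A -> C) -> (A=0 B=0 C=6)
  2. fill(A) -> (A=6 B=0 C=6)
Reached target in 2 moves.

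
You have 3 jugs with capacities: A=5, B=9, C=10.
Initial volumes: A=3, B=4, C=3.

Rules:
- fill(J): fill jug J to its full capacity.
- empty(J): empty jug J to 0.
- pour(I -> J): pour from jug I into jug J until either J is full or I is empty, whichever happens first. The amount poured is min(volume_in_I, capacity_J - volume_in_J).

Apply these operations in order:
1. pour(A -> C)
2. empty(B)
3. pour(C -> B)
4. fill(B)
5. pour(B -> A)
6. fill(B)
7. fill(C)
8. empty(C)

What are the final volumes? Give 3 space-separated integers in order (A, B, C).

Step 1: pour(A -> C) -> (A=0 B=4 C=6)
Step 2: empty(B) -> (A=0 B=0 C=6)
Step 3: pour(C -> B) -> (A=0 B=6 C=0)
Step 4: fill(B) -> (A=0 B=9 C=0)
Step 5: pour(B -> A) -> (A=5 B=4 C=0)
Step 6: fill(B) -> (A=5 B=9 C=0)
Step 7: fill(C) -> (A=5 B=9 C=10)
Step 8: empty(C) -> (A=5 B=9 C=0)

Answer: 5 9 0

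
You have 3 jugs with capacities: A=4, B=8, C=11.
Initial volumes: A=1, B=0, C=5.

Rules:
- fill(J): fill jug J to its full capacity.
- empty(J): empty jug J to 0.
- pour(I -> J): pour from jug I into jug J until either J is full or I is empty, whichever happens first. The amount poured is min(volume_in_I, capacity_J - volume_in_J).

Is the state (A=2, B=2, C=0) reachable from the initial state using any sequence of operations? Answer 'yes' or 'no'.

BFS from (A=1, B=0, C=5):
  1. fill(B) -> (A=1 B=8 C=5)
  2. pour(B -> A) -> (A=4 B=5 C=5)
  3. pour(A -> C) -> (A=0 B=5 C=9)
  4. fill(A) -> (A=4 B=5 C=9)
  5. pour(A -> C) -> (A=2 B=5 C=11)
  6. empty(C) -> (A=2 B=5 C=0)
  7. pour(B -> C) -> (A=2 B=0 C=5)
  8. fill(B) -> (A=2 B=8 C=5)
  9. pour(B -> C) -> (A=2 B=2 C=11)
  10. empty(C) -> (A=2 B=2 C=0)
Target reached → yes.

Answer: yes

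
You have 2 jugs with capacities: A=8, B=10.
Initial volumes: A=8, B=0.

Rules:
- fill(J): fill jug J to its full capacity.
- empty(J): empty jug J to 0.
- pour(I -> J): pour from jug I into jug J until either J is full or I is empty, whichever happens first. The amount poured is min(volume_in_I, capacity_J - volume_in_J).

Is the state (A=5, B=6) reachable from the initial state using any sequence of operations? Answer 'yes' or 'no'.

Answer: no

Derivation:
BFS explored all 18 reachable states.
Reachable set includes: (0,0), (0,2), (0,4), (0,6), (0,8), (0,10), (2,0), (2,10), (4,0), (4,10), (6,0), (6,10) ...
Target (A=5, B=6) not in reachable set → no.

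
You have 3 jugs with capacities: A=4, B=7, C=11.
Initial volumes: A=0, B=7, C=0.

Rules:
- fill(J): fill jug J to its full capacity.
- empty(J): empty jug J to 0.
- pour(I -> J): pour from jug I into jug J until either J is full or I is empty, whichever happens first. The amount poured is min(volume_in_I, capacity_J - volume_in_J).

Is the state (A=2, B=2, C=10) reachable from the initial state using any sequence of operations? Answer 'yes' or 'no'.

BFS explored all 300 reachable states.
Reachable set includes: (0,0,0), (0,0,1), (0,0,2), (0,0,3), (0,0,4), (0,0,5), (0,0,6), (0,0,7), (0,0,8), (0,0,9), (0,0,10), (0,0,11) ...
Target (A=2, B=2, C=10) not in reachable set → no.

Answer: no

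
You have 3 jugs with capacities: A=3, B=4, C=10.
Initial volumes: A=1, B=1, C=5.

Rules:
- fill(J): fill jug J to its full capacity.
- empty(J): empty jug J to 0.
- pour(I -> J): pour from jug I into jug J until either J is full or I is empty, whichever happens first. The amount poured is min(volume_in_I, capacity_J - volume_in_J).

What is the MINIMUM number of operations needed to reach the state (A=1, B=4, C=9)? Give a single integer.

BFS from (A=1, B=1, C=5). One shortest path:
  1. fill(B) -> (A=1 B=4 C=5)
  2. pour(B -> C) -> (A=1 B=0 C=9)
  3. fill(B) -> (A=1 B=4 C=9)
Reached target in 3 moves.

Answer: 3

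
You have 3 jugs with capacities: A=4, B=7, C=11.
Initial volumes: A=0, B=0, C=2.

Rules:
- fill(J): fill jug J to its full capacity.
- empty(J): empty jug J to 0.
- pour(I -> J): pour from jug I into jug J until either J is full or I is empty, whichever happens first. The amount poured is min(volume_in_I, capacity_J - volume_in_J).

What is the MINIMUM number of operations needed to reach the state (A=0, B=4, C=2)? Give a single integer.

BFS from (A=0, B=0, C=2). One shortest path:
  1. fill(A) -> (A=4 B=0 C=2)
  2. pour(A -> B) -> (A=0 B=4 C=2)
Reached target in 2 moves.

Answer: 2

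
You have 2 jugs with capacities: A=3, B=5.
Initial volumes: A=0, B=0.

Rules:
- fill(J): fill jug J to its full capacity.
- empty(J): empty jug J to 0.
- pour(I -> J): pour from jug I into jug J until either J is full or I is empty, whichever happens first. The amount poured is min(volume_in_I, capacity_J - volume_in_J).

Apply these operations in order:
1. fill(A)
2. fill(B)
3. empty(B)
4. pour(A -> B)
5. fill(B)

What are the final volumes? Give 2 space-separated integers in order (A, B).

Step 1: fill(A) -> (A=3 B=0)
Step 2: fill(B) -> (A=3 B=5)
Step 3: empty(B) -> (A=3 B=0)
Step 4: pour(A -> B) -> (A=0 B=3)
Step 5: fill(B) -> (A=0 B=5)

Answer: 0 5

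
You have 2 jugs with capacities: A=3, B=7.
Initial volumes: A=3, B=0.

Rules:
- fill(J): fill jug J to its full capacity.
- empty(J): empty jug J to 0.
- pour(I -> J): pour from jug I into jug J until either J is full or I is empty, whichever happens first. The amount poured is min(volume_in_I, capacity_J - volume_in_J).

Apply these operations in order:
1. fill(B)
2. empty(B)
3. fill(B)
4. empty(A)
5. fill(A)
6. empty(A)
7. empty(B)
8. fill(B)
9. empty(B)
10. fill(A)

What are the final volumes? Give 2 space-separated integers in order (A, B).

Answer: 3 0

Derivation:
Step 1: fill(B) -> (A=3 B=7)
Step 2: empty(B) -> (A=3 B=0)
Step 3: fill(B) -> (A=3 B=7)
Step 4: empty(A) -> (A=0 B=7)
Step 5: fill(A) -> (A=3 B=7)
Step 6: empty(A) -> (A=0 B=7)
Step 7: empty(B) -> (A=0 B=0)
Step 8: fill(B) -> (A=0 B=7)
Step 9: empty(B) -> (A=0 B=0)
Step 10: fill(A) -> (A=3 B=0)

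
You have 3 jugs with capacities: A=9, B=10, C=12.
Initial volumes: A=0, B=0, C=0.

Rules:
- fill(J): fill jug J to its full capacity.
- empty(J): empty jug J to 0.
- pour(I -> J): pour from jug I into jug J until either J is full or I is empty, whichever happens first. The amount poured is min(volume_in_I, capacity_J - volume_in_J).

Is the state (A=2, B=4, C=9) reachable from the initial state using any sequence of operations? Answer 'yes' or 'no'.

Answer: no

Derivation:
BFS explored all 638 reachable states.
Reachable set includes: (0,0,0), (0,0,1), (0,0,2), (0,0,3), (0,0,4), (0,0,5), (0,0,6), (0,0,7), (0,0,8), (0,0,9), (0,0,10), (0,0,11) ...
Target (A=2, B=4, C=9) not in reachable set → no.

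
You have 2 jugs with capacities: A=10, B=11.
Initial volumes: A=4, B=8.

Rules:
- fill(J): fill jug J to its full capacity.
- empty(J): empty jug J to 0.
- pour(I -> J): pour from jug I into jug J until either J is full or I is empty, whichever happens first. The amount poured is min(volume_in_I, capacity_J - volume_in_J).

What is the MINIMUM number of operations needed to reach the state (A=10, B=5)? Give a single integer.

Answer: 2

Derivation:
BFS from (A=4, B=8). One shortest path:
  1. fill(B) -> (A=4 B=11)
  2. pour(B -> A) -> (A=10 B=5)
Reached target in 2 moves.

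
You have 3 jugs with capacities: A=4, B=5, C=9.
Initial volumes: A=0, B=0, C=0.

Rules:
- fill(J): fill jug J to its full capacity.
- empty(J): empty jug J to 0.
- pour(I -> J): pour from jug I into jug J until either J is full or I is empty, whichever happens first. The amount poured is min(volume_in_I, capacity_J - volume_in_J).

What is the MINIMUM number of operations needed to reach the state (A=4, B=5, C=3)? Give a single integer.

BFS from (A=0, B=0, C=0). One shortest path:
  1. fill(A) -> (A=4 B=0 C=0)
  2. pour(A -> B) -> (A=0 B=4 C=0)
  3. fill(A) -> (A=4 B=4 C=0)
  4. pour(A -> B) -> (A=3 B=5 C=0)
  5. pour(A -> C) -> (A=0 B=5 C=3)
  6. fill(A) -> (A=4 B=5 C=3)
Reached target in 6 moves.

Answer: 6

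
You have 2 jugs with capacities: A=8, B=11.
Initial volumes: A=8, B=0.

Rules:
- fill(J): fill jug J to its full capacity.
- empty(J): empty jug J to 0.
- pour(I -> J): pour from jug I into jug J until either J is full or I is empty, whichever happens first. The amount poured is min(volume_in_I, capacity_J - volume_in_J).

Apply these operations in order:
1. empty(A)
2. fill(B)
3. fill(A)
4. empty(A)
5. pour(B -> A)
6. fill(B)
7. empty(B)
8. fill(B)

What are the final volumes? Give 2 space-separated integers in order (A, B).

Answer: 8 11

Derivation:
Step 1: empty(A) -> (A=0 B=0)
Step 2: fill(B) -> (A=0 B=11)
Step 3: fill(A) -> (A=8 B=11)
Step 4: empty(A) -> (A=0 B=11)
Step 5: pour(B -> A) -> (A=8 B=3)
Step 6: fill(B) -> (A=8 B=11)
Step 7: empty(B) -> (A=8 B=0)
Step 8: fill(B) -> (A=8 B=11)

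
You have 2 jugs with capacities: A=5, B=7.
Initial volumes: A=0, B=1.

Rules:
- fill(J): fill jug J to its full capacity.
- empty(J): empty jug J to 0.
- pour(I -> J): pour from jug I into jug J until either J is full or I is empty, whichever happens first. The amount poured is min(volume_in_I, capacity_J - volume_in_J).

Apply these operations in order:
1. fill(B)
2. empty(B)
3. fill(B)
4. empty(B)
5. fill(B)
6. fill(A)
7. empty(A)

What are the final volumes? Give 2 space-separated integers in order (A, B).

Answer: 0 7

Derivation:
Step 1: fill(B) -> (A=0 B=7)
Step 2: empty(B) -> (A=0 B=0)
Step 3: fill(B) -> (A=0 B=7)
Step 4: empty(B) -> (A=0 B=0)
Step 5: fill(B) -> (A=0 B=7)
Step 6: fill(A) -> (A=5 B=7)
Step 7: empty(A) -> (A=0 B=7)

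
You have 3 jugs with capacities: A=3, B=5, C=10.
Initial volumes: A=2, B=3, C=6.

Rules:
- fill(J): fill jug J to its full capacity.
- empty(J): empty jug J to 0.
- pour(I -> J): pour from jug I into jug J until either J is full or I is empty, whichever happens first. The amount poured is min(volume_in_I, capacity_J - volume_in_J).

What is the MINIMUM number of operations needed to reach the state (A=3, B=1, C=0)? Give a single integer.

Answer: 4

Derivation:
BFS from (A=2, B=3, C=6). One shortest path:
  1. fill(A) -> (A=3 B=3 C=6)
  2. fill(B) -> (A=3 B=5 C=6)
  3. pour(B -> C) -> (A=3 B=1 C=10)
  4. empty(C) -> (A=3 B=1 C=0)
Reached target in 4 moves.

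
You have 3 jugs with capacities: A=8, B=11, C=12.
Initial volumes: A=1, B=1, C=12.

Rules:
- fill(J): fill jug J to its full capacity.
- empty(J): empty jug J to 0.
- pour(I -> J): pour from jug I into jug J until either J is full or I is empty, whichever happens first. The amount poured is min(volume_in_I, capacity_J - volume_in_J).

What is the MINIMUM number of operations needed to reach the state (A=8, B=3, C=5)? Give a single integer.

BFS from (A=1, B=1, C=12). One shortest path:
  1. fill(B) -> (A=1 B=11 C=12)
  2. pour(C -> A) -> (A=8 B=11 C=5)
  3. empty(A) -> (A=0 B=11 C=5)
  4. pour(B -> A) -> (A=8 B=3 C=5)
Reached target in 4 moves.

Answer: 4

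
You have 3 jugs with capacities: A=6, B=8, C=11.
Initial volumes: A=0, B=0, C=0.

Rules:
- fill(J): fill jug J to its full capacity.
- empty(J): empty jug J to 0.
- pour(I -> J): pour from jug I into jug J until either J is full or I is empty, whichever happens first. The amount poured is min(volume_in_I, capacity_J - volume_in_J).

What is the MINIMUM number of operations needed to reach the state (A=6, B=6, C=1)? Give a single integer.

Answer: 8

Derivation:
BFS from (A=0, B=0, C=0). One shortest path:
  1. fill(B) -> (A=0 B=8 C=0)
  2. fill(C) -> (A=0 B=8 C=11)
  3. pour(B -> A) -> (A=6 B=2 C=11)
  4. empty(A) -> (A=0 B=2 C=11)
  5. pour(B -> A) -> (A=2 B=0 C=11)
  6. pour(C -> A) -> (A=6 B=0 C=7)
  7. pour(A -> B) -> (A=0 B=6 C=7)
  8. pour(C -> A) -> (A=6 B=6 C=1)
Reached target in 8 moves.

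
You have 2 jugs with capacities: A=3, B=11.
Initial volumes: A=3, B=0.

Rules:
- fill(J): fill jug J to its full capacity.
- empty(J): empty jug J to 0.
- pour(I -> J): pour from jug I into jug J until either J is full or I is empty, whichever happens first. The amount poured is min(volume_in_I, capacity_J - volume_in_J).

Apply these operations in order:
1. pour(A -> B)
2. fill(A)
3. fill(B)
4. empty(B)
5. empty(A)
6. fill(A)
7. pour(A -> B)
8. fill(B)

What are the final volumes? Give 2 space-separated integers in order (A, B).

Answer: 0 11

Derivation:
Step 1: pour(A -> B) -> (A=0 B=3)
Step 2: fill(A) -> (A=3 B=3)
Step 3: fill(B) -> (A=3 B=11)
Step 4: empty(B) -> (A=3 B=0)
Step 5: empty(A) -> (A=0 B=0)
Step 6: fill(A) -> (A=3 B=0)
Step 7: pour(A -> B) -> (A=0 B=3)
Step 8: fill(B) -> (A=0 B=11)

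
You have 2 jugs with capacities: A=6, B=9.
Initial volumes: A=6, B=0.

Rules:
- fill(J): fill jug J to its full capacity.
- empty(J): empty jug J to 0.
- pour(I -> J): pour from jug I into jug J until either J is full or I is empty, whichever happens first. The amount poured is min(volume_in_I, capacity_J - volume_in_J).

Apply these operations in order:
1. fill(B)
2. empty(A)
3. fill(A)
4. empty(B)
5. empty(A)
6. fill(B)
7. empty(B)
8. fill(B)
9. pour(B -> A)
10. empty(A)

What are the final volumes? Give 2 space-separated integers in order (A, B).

Answer: 0 3

Derivation:
Step 1: fill(B) -> (A=6 B=9)
Step 2: empty(A) -> (A=0 B=9)
Step 3: fill(A) -> (A=6 B=9)
Step 4: empty(B) -> (A=6 B=0)
Step 5: empty(A) -> (A=0 B=0)
Step 6: fill(B) -> (A=0 B=9)
Step 7: empty(B) -> (A=0 B=0)
Step 8: fill(B) -> (A=0 B=9)
Step 9: pour(B -> A) -> (A=6 B=3)
Step 10: empty(A) -> (A=0 B=3)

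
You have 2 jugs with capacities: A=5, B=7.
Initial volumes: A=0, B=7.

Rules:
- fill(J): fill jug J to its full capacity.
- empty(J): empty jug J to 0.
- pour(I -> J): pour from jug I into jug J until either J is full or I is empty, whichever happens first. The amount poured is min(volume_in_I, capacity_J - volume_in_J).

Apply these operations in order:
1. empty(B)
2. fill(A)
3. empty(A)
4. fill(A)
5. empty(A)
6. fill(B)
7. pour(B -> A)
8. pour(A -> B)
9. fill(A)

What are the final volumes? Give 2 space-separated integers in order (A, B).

Answer: 5 7

Derivation:
Step 1: empty(B) -> (A=0 B=0)
Step 2: fill(A) -> (A=5 B=0)
Step 3: empty(A) -> (A=0 B=0)
Step 4: fill(A) -> (A=5 B=0)
Step 5: empty(A) -> (A=0 B=0)
Step 6: fill(B) -> (A=0 B=7)
Step 7: pour(B -> A) -> (A=5 B=2)
Step 8: pour(A -> B) -> (A=0 B=7)
Step 9: fill(A) -> (A=5 B=7)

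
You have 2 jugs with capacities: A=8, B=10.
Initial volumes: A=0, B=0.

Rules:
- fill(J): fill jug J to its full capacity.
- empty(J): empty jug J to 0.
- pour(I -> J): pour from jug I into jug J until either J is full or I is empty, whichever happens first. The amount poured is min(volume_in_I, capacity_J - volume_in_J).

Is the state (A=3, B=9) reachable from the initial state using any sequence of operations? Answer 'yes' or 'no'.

Answer: no

Derivation:
BFS explored all 18 reachable states.
Reachable set includes: (0,0), (0,2), (0,4), (0,6), (0,8), (0,10), (2,0), (2,10), (4,0), (4,10), (6,0), (6,10) ...
Target (A=3, B=9) not in reachable set → no.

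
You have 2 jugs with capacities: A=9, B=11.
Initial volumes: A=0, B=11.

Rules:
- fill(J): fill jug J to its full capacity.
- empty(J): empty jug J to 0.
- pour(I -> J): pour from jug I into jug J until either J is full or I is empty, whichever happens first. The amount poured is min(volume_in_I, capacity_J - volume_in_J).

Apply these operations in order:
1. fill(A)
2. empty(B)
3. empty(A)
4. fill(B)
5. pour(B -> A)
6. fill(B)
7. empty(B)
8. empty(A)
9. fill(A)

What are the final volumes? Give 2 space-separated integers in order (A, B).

Answer: 9 0

Derivation:
Step 1: fill(A) -> (A=9 B=11)
Step 2: empty(B) -> (A=9 B=0)
Step 3: empty(A) -> (A=0 B=0)
Step 4: fill(B) -> (A=0 B=11)
Step 5: pour(B -> A) -> (A=9 B=2)
Step 6: fill(B) -> (A=9 B=11)
Step 7: empty(B) -> (A=9 B=0)
Step 8: empty(A) -> (A=0 B=0)
Step 9: fill(A) -> (A=9 B=0)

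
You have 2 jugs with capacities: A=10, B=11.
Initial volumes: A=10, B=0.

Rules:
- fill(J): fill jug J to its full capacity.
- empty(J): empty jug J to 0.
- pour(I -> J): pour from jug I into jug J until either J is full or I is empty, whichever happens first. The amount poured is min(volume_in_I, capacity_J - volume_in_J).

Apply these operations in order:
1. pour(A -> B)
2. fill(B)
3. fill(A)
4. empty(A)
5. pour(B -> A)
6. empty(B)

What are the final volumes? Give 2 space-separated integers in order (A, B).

Step 1: pour(A -> B) -> (A=0 B=10)
Step 2: fill(B) -> (A=0 B=11)
Step 3: fill(A) -> (A=10 B=11)
Step 4: empty(A) -> (A=0 B=11)
Step 5: pour(B -> A) -> (A=10 B=1)
Step 6: empty(B) -> (A=10 B=0)

Answer: 10 0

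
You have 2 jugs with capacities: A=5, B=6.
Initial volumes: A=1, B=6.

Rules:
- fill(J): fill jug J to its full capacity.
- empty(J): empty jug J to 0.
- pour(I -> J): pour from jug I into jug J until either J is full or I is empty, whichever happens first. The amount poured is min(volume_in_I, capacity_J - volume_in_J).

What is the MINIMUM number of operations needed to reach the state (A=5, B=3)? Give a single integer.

Answer: 5

Derivation:
BFS from (A=1, B=6). One shortest path:
  1. pour(B -> A) -> (A=5 B=2)
  2. empty(A) -> (A=0 B=2)
  3. pour(B -> A) -> (A=2 B=0)
  4. fill(B) -> (A=2 B=6)
  5. pour(B -> A) -> (A=5 B=3)
Reached target in 5 moves.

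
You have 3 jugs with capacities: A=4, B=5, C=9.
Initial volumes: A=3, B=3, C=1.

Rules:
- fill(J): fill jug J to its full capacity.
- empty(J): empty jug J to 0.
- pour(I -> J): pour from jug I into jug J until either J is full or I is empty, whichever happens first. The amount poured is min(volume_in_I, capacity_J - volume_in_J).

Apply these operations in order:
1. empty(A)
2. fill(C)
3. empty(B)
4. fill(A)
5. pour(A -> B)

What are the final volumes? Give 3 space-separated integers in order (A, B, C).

Answer: 0 4 9

Derivation:
Step 1: empty(A) -> (A=0 B=3 C=1)
Step 2: fill(C) -> (A=0 B=3 C=9)
Step 3: empty(B) -> (A=0 B=0 C=9)
Step 4: fill(A) -> (A=4 B=0 C=9)
Step 5: pour(A -> B) -> (A=0 B=4 C=9)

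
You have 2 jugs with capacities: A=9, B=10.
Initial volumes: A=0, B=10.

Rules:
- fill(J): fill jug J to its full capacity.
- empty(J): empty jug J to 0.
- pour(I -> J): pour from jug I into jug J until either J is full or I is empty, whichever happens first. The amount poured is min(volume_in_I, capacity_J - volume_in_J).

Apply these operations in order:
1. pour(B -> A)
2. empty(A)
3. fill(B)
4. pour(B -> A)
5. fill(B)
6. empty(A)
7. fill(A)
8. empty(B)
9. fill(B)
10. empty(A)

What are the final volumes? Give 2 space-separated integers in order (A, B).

Answer: 0 10

Derivation:
Step 1: pour(B -> A) -> (A=9 B=1)
Step 2: empty(A) -> (A=0 B=1)
Step 3: fill(B) -> (A=0 B=10)
Step 4: pour(B -> A) -> (A=9 B=1)
Step 5: fill(B) -> (A=9 B=10)
Step 6: empty(A) -> (A=0 B=10)
Step 7: fill(A) -> (A=9 B=10)
Step 8: empty(B) -> (A=9 B=0)
Step 9: fill(B) -> (A=9 B=10)
Step 10: empty(A) -> (A=0 B=10)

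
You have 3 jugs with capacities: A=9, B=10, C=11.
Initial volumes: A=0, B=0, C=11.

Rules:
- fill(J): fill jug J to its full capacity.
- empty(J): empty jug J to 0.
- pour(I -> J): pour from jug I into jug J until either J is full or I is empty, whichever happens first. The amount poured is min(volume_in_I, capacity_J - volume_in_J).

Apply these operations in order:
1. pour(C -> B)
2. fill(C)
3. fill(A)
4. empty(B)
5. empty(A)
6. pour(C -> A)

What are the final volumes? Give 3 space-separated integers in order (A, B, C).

Answer: 9 0 2

Derivation:
Step 1: pour(C -> B) -> (A=0 B=10 C=1)
Step 2: fill(C) -> (A=0 B=10 C=11)
Step 3: fill(A) -> (A=9 B=10 C=11)
Step 4: empty(B) -> (A=9 B=0 C=11)
Step 5: empty(A) -> (A=0 B=0 C=11)
Step 6: pour(C -> A) -> (A=9 B=0 C=2)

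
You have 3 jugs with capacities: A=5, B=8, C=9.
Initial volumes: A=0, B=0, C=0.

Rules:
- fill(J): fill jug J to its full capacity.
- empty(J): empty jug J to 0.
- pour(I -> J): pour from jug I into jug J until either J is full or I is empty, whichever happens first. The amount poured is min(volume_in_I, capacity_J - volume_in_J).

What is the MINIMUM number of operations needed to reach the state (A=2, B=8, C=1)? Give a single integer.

Answer: 7

Derivation:
BFS from (A=0, B=0, C=0). One shortest path:
  1. fill(A) -> (A=5 B=0 C=0)
  2. fill(C) -> (A=5 B=0 C=9)
  3. pour(A -> B) -> (A=0 B=5 C=9)
  4. fill(A) -> (A=5 B=5 C=9)
  5. pour(A -> B) -> (A=2 B=8 C=9)
  6. empty(B) -> (A=2 B=0 C=9)
  7. pour(C -> B) -> (A=2 B=8 C=1)
Reached target in 7 moves.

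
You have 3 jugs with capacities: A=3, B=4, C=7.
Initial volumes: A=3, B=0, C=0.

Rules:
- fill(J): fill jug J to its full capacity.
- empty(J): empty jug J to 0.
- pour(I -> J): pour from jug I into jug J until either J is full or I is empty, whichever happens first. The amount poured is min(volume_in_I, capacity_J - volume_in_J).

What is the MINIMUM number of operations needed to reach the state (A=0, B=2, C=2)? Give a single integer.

Answer: 8

Derivation:
BFS from (A=3, B=0, C=0). One shortest path:
  1. fill(B) -> (A=3 B=4 C=0)
  2. pour(A -> C) -> (A=0 B=4 C=3)
  3. pour(B -> A) -> (A=3 B=1 C=3)
  4. pour(A -> C) -> (A=0 B=1 C=6)
  5. pour(B -> A) -> (A=1 B=0 C=6)
  6. pour(C -> B) -> (A=1 B=4 C=2)
  7. pour(B -> A) -> (A=3 B=2 C=2)
  8. empty(A) -> (A=0 B=2 C=2)
Reached target in 8 moves.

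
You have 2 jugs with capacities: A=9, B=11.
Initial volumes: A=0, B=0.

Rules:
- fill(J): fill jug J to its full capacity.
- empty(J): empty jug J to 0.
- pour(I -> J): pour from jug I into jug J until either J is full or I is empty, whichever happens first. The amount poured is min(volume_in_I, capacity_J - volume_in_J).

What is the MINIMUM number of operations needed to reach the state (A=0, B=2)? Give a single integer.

Answer: 3

Derivation:
BFS from (A=0, B=0). One shortest path:
  1. fill(B) -> (A=0 B=11)
  2. pour(B -> A) -> (A=9 B=2)
  3. empty(A) -> (A=0 B=2)
Reached target in 3 moves.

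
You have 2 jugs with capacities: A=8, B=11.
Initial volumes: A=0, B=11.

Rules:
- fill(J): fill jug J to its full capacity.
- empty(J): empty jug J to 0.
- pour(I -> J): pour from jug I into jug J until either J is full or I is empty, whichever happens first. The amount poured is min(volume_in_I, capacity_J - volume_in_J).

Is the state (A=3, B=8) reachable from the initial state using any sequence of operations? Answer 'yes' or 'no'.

Answer: no

Derivation:
BFS explored all 38 reachable states.
Reachable set includes: (0,0), (0,1), (0,2), (0,3), (0,4), (0,5), (0,6), (0,7), (0,8), (0,9), (0,10), (0,11) ...
Target (A=3, B=8) not in reachable set → no.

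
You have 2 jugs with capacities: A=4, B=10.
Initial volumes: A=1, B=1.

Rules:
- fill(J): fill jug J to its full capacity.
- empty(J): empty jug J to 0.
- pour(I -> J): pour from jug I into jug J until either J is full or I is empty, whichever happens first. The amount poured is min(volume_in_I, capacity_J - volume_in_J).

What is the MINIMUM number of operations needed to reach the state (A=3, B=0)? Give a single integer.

Answer: 6

Derivation:
BFS from (A=1, B=1). One shortest path:
  1. fill(B) -> (A=1 B=10)
  2. pour(B -> A) -> (A=4 B=7)
  3. empty(A) -> (A=0 B=7)
  4. pour(B -> A) -> (A=4 B=3)
  5. empty(A) -> (A=0 B=3)
  6. pour(B -> A) -> (A=3 B=0)
Reached target in 6 moves.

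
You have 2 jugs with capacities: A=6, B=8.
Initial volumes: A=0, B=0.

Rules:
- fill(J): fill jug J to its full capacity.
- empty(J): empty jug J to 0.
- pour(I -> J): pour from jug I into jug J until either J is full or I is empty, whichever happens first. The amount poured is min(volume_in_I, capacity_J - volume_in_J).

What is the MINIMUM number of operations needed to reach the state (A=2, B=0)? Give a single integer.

Answer: 4

Derivation:
BFS from (A=0, B=0). One shortest path:
  1. fill(B) -> (A=0 B=8)
  2. pour(B -> A) -> (A=6 B=2)
  3. empty(A) -> (A=0 B=2)
  4. pour(B -> A) -> (A=2 B=0)
Reached target in 4 moves.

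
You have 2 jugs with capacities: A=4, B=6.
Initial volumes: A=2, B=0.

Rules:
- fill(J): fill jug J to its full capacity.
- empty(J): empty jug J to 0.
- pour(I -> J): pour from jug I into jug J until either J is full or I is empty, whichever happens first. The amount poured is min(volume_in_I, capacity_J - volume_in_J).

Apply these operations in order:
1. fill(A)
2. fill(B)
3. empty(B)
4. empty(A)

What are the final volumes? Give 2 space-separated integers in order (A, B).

Answer: 0 0

Derivation:
Step 1: fill(A) -> (A=4 B=0)
Step 2: fill(B) -> (A=4 B=6)
Step 3: empty(B) -> (A=4 B=0)
Step 4: empty(A) -> (A=0 B=0)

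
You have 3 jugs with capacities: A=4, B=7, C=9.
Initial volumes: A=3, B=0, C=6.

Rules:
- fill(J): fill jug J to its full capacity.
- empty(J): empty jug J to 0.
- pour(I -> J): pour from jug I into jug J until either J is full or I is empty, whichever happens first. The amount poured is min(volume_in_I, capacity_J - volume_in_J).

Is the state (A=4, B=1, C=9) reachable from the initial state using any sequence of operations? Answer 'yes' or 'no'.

BFS from (A=3, B=0, C=6):
  1. fill(A) -> (A=4 B=0 C=6)
  2. pour(A -> B) -> (A=0 B=4 C=6)
  3. fill(A) -> (A=4 B=4 C=6)
  4. pour(B -> C) -> (A=4 B=1 C=9)
Target reached → yes.

Answer: yes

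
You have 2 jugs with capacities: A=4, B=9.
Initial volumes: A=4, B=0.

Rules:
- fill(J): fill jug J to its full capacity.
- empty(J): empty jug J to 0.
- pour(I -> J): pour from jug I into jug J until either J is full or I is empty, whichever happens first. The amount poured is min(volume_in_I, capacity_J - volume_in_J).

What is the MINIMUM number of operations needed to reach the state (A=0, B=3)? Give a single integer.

BFS from (A=4, B=0). One shortest path:
  1. pour(A -> B) -> (A=0 B=4)
  2. fill(A) -> (A=4 B=4)
  3. pour(A -> B) -> (A=0 B=8)
  4. fill(A) -> (A=4 B=8)
  5. pour(A -> B) -> (A=3 B=9)
  6. empty(B) -> (A=3 B=0)
  7. pour(A -> B) -> (A=0 B=3)
Reached target in 7 moves.

Answer: 7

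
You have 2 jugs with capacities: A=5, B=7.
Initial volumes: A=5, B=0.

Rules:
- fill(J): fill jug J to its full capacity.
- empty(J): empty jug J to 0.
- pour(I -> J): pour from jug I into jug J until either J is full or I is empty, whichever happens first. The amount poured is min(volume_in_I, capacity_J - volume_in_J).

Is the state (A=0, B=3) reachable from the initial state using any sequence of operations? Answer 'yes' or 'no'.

Answer: yes

Derivation:
BFS from (A=5, B=0):
  1. pour(A -> B) -> (A=0 B=5)
  2. fill(A) -> (A=5 B=5)
  3. pour(A -> B) -> (A=3 B=7)
  4. empty(B) -> (A=3 B=0)
  5. pour(A -> B) -> (A=0 B=3)
Target reached → yes.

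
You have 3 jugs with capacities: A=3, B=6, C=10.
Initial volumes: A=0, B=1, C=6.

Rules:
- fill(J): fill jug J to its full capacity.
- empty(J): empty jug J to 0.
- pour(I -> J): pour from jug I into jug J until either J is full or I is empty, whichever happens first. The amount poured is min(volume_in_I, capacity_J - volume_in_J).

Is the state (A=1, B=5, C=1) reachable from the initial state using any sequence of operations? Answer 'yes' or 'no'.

BFS explored all 218 reachable states.
Reachable set includes: (0,0,0), (0,0,1), (0,0,2), (0,0,3), (0,0,4), (0,0,5), (0,0,6), (0,0,7), (0,0,8), (0,0,9), (0,0,10), (0,1,0) ...
Target (A=1, B=5, C=1) not in reachable set → no.

Answer: no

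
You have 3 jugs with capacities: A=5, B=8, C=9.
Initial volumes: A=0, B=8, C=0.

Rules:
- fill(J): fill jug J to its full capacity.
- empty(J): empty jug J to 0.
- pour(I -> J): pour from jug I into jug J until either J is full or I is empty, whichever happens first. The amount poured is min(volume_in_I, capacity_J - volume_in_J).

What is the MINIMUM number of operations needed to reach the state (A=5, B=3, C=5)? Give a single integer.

BFS from (A=0, B=8, C=0). One shortest path:
  1. fill(A) -> (A=5 B=8 C=0)
  2. pour(A -> C) -> (A=0 B=8 C=5)
  3. pour(B -> A) -> (A=5 B=3 C=5)
Reached target in 3 moves.

Answer: 3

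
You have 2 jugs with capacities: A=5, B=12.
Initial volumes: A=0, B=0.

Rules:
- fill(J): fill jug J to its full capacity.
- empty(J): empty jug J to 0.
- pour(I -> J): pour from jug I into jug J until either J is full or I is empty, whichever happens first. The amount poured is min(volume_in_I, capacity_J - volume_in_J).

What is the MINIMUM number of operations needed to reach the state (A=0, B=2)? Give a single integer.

BFS from (A=0, B=0). One shortest path:
  1. fill(B) -> (A=0 B=12)
  2. pour(B -> A) -> (A=5 B=7)
  3. empty(A) -> (A=0 B=7)
  4. pour(B -> A) -> (A=5 B=2)
  5. empty(A) -> (A=0 B=2)
Reached target in 5 moves.

Answer: 5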